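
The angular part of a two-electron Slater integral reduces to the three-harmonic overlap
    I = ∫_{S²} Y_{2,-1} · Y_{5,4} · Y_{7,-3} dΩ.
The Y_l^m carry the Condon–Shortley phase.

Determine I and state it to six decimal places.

m-sum 0 ✓  L=14 even ✓  3≤7≤7 ✓
Π(2lᵢ+1) = 5×11×15 = 825
triangle coeff Δ(2,5,7) = 1/15015
Σ_t [0,0]: t=0:+1/57600 = 1/57600
(3j)²=21/715 [(2 5 7; 0 0 0)], sign=-1
Σ_t [0,0]: t=0:+1/2177280 = 1/2177280
(3j)²=8/3003 [(2 5 7; -1 4 -3)], sign=+1
⇒ 4πI² = 120/1859
I = (-1)√(120/1859/(4π)) = -0.07167142

-0.071671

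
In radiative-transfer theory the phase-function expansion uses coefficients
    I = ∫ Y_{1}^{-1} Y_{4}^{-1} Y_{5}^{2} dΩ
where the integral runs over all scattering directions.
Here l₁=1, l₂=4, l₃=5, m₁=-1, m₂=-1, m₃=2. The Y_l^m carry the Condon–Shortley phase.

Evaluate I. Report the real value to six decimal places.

0.225034

Rules hold: Σm=0, L=10 even, 3≤5≤5.
N = 3·9·11 = 297
Δ = 0!·2!·8!/11! = 1/495
Racah Σ t=0..0: t=0:+1/576 = 1/576
⇒ 3j(1 4 5; 0 0 0)² = 5/99, sgn -1
Racah Σ t=0..0: t=0:+1/1440 = 1/1440
⇒ 3j(1 4 5; -1 -1 2)² = 7/165, sgn -1
4πI² = N·(3j₀)²·(3jₘ)² = 7/11
I = +1·√(0.636364/4π) = 0.22503380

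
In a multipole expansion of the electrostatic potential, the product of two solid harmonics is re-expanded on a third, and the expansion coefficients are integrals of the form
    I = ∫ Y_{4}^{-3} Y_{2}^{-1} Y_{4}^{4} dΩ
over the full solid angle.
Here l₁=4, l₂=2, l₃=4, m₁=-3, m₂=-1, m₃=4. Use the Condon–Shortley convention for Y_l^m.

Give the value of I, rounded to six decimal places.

Rules hold: Σm=0, L=10 even, 2≤4≤6.
N = 9·5·9 = 405
Δ = 2!·6!·2!/11! = 1/13860
Racah Σ t=0..2: t=0:+1/192 t=1:−1/36 t=2:+1/192 = -5/288
⇒ 3j(4 2 4; 0 0 0)² = 20/693, sgn -1
Racah Σ t=1..1: t=1:−1/1440 = -1/1440
⇒ 3j(4 2 4; -3 -1 4)² = 7/165, sgn -1
4πI² = N·(3j₀)²·(3jₘ)² = 60/121
I = +1·√(0.495868/4π) = 0.19864517

0.198645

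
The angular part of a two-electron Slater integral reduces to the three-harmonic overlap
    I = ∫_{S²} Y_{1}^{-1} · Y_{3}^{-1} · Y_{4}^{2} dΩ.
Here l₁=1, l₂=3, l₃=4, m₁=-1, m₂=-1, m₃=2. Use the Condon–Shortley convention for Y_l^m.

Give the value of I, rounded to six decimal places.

0.238414

m-sum 0 ✓  L=8 even ✓  2≤4≤4 ✓
Π(2lᵢ+1) = 3×7×9 = 189
triangle coeff Δ(1,3,4) = 1/252
Σ_t [0,0]: t=0:+1/36 = 1/36
(3j)²=4/63 [(1 3 4; 0 0 0)], sign=+1
Σ_t [0,0]: t=0:+1/96 = 1/96
(3j)²=5/84 [(1 3 4; -1 -1 2)], sign=+1
⇒ 4πI² = 5/7
I = (+1)√(5/7/(4π)) = 0.23841361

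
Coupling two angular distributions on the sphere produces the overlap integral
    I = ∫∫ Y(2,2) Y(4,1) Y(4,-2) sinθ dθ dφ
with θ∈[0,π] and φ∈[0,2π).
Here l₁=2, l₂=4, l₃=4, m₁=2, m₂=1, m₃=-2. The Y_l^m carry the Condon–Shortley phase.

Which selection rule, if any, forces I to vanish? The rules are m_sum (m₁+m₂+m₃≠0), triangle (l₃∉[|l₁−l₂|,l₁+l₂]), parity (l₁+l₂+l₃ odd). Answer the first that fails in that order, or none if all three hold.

azimuthal sum: 2 + 1 − 2 = 1  ✗
2 ≤ 4 ≤ 6 (triangle on l)
L = 2 + 4 + 4 = 10 (even)

m_sum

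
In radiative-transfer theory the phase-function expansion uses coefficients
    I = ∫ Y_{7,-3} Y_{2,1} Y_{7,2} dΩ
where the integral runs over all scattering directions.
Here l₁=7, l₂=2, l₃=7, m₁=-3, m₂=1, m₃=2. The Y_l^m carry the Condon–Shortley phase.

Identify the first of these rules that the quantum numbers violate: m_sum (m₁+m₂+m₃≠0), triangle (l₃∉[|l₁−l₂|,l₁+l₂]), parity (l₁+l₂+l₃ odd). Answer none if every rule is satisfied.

m₁+m₂+m₃ = -3 + 1 + 2 = 0  ✓
triangle: |7−2|=5 ≤ l₃=7 ≤ 7+2=9  ✓
parity: l₁+l₂+l₃ = 16 is even  ✓

none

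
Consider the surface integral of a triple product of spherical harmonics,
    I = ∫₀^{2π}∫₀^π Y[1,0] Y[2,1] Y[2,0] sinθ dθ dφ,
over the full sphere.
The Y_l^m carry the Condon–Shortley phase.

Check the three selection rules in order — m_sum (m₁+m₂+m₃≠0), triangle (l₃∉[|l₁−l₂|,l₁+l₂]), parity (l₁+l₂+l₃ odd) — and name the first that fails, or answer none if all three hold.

m_sum

azimuthal sum: 0 + 1 + 0 = 1  ✗
1 ≤ 2 ≤ 3 (triangle on l)
L = 1 + 2 + 2 = 5 (odd)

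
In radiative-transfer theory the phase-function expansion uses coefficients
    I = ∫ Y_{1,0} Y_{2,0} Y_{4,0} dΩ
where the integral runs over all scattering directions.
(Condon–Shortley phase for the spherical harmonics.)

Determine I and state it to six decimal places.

triangle: need 1≤l₃≤3, have 4; I=0

0.000000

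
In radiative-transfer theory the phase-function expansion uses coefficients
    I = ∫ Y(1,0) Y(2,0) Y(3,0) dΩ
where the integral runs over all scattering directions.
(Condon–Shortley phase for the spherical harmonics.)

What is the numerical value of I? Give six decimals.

m-sum 0 ✓  L=6 even ✓  1≤3≤3 ✓
Π(2lᵢ+1) = 3×5×7 = 105
triangle coeff Δ(1,2,3) = 1/105
Σ_t [0,0]: t=0:+1/4 = 1/4
(3j)²=3/35 [(1 2 3; 0 0 0)], sign=-1
(m-triple is (0,0,0) — same symbol as above.)
⇒ 4πI² = 27/35
I = (+1)√(27/35/(4π)) = 0.24776670

0.247767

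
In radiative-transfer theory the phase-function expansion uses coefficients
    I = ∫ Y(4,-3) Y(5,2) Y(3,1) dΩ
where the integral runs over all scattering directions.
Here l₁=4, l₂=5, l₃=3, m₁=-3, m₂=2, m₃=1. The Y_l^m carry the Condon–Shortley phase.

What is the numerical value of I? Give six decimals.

Checks pass: Σm=0; 12 even; l₃=3∈[1,9].
(2·4+1)(2·5+1)(2·3+1) = 693
Δ: 6! 2! 4! / 13! → 1/180180
sum: t=2:+1/576 t=3:−1/144 t=4:+1/576 = -1/288
3j²(4 5 3; 0 0 0) = Δ·Π!·Σ² = 20/1001  (sign +1)
sum: t=5:−1/960 t=6:+1/4320 = -7/8640
3j²(4 5 3; -3 2 1) = Δ·Π!·Σ² = 343/12870  (sign -1)
combine: 4πI² = 693·20/1001·343/12870 = 686/1859
take √, sign -1: I = -0.17136315

-0.171363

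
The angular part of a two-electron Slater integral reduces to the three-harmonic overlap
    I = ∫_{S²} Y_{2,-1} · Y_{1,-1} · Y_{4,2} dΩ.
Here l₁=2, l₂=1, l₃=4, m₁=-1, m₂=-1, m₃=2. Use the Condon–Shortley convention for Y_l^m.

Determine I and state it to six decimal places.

triangle: need 1≤l₃≤3, have 4; I=0

0.000000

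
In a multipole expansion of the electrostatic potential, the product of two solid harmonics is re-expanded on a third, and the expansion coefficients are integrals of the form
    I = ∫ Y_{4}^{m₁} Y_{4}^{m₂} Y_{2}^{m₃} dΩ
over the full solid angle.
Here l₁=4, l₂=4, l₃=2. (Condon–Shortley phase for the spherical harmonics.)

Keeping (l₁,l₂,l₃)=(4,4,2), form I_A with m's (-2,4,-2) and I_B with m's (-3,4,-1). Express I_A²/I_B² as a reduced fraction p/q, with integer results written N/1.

Same 4,4,2: normalisation and zero-m 3j drop out of the ratio.
A: Δ: 6! 2! 2! / 11! → 1/13860; sum: t=6:+1/2880 = 1/2880; 3j²(4 4 2; -2 4 -2) = Δ·Π!·Σ² = 2/165  (sign +1)
B: Δ: 6! 2! 2! / 11! → 1/13860; sum: t=6:+1/1440 = 1/1440; 3j²(4 4 2; -3 4 -1) = Δ·Π!·Σ² = 7/165  (sign -1)
I_A²/I_B² = (2/165)/(7/165) = 2/7

2/7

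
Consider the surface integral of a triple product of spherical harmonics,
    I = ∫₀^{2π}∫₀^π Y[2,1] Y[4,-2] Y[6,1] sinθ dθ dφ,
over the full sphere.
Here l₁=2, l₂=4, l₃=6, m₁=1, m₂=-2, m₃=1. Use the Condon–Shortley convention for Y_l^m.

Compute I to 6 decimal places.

m-sum 0 ✓  L=12 even ✓  2≤6≤6 ✓
Π(2lᵢ+1) = 5×9×13 = 585
triangle coeff Δ(2,4,6) = 1/6435
Σ_t [0,0]: t=0:+1/2304 = 1/2304
(3j)²=5/143 [(2 4 6; 0 0 0)], sign=+1
Σ_t [0,0]: t=0:+1/8640 = 1/8640
(3j)²=14/1287 [(2 4 6; 1 -2 1)], sign=-1
⇒ 4πI² = 350/1573
I = (-1)√(350/1573/(4π)) = -0.13306527

-0.133065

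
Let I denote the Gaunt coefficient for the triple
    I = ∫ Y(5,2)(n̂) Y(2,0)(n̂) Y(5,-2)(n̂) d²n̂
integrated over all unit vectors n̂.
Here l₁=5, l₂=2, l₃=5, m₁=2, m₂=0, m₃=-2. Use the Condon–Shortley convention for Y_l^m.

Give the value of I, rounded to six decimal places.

Rules hold: Σm=0, L=12 even, 3≤5≤7.
N = 11·5·11 = 605
Δ = 2!·8!·2!/13! = 1/38610
Racah Σ t=0..2: t=0:+1/2880 t=1:−1/576 t=2:+1/2880 = -1/960
⇒ 3j(5 2 5; 0 0 0)² = 10/429, sgn +1
Racah Σ t=0..2: t=0:+1/2880 t=1:−1/1440 t=2:+1/20160 = -1/3360
⇒ 3j(5 2 5; 2 0 -2)² = 6/715, sgn +1
4πI² = N·(3j₀)²·(3jₘ)² = 20/169
I = +1·√(0.118343/4π) = 0.09704356

0.097044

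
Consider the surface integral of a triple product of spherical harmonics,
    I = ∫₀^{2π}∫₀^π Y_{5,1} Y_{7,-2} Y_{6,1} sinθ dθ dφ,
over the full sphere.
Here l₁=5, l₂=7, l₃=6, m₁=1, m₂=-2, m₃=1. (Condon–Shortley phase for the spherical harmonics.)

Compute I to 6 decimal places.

m-sum 0 ✓  L=18 even ✓  2≤6≤12 ✓
Π(2lᵢ+1) = 11×15×13 = 2145
triangle coeff Δ(5,7,6) = 1/174594420
Σ_t [1,5]: t=1:−1/4147200 t=2:+1/207360 t=3:−1/82944 t=4:+1/207360 t=5:−1/4147200 = -1/345600
(3j)²=420/46189 [(5 7 6; 0 0 0)], sign=-1
Σ_t [0,4]: t=0:+1/12441600 t=1:−1/414720 t=2:+1/138240 t=3:−1/311040 t=4:+1/5806080 = 1/537600
(3j)²=2916/323323 [(5 7 6; 1 -2 1)], sign=-1
⇒ 4πI² = 2624400/14919047
I = (+1)√(2624400/14919047/(4π)) = 0.11831493

0.118315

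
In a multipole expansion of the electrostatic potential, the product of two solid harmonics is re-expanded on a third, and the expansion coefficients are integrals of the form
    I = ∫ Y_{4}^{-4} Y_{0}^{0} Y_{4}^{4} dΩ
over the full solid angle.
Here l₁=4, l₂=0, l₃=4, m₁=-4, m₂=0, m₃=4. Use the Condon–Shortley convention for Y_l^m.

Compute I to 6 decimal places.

0.282095

Rules hold: Σm=0, L=8 even, 4≤4≤4.
N = 9·1·9 = 81
Δ = 0!·8!·0!/9! = 1/9
Racah Σ t=0..0: t=0:+1/576 = 1/576
⇒ 3j(4 0 4; 0 0 0)² = 1/9, sgn +1
Racah Σ t=0..0: t=0:+1/40320 = 1/40320
⇒ 3j(4 0 4; -4 0 4)² = 1/9, sgn +1
4πI² = N·(3j₀)²·(3jₘ)² = 1/1
I = +1·√(1/4π) = 0.28209479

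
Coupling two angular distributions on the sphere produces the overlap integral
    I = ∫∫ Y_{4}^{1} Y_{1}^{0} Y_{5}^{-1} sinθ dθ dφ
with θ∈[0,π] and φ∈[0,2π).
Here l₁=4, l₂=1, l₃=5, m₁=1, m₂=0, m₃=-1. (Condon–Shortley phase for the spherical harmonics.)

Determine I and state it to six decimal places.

Checks pass: Σm=0; 10 even; l₃=5∈[3,5].
(2·4+1)(2·1+1)(2·5+1) = 297
Δ: 0! 8! 2! / 11! → 1/495
sum: t=0:+1/576 = 1/576
3j²(4 1 5; 0 0 0) = Δ·Π!·Σ² = 5/99  (sign -1)
sum: t=0:+1/720 = 1/720
3j²(4 1 5; 1 0 -1) = Δ·Π!·Σ² = 8/165  (sign +1)
combine: 4πI² = 297·5/99·8/165 = 8/11
take √, sign -1: I = -0.24057125

-0.240571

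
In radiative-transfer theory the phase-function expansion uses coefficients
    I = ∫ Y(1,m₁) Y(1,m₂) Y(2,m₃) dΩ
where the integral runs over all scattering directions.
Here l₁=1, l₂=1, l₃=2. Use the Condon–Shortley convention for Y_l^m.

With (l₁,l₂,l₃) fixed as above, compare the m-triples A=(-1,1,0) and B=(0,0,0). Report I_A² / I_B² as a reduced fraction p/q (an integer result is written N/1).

1/4

Same 1,1,2: normalisation and zero-m 3j drop out of the ratio.
A: Δ: 0! 2! 2! / 5! → 1/30; sum: t=0:+1/4 = 1/4; 3j²(1 1 2; -1 1 0) = Δ·Π!·Σ² = 1/30  (sign +1)
B: Δ: 0! 2! 2! / 5! → 1/30; sum: t=0:+1/1 = 1/1; 3j²(1 1 2; 0 0 0) = Δ·Π!·Σ² = 2/15  (sign +1)
I_A²/I_B² = (1/30)/(2/15) = 1/4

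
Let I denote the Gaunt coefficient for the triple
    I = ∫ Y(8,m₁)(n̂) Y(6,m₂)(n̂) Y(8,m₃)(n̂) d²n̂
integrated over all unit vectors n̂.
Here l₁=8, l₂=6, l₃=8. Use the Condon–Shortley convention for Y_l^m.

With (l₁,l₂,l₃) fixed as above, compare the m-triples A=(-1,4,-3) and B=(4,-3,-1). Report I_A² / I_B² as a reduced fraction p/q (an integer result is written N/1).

Shared (l₁,l₂,l₃)=(8,6,8): N and (l;000)² cancel in I_A²/I_B².
A: Δ = 6!·10!·6!/23! = 1/13742520792; Racah Σ t=4..6: t=4:+1/497664000 t=5:−1/248832000 t=6:+1/1045094400 = -11/10450944000; ⇒ 3j(8 6 8; -1 4 -3)² = 495/96577, sgn +1
B: Δ = 6!·10!·6!/23! = 1/13742520792; Racah Σ t=0..3: t=0:+1/447897600 t=1:−1/174182400 t=2:+1/464486400 t=3:−1/9405849600 = -11/7524679680; ⇒ 3j(8 6 8; 4 -3 -1)² = 1375/193154, sgn +1
I_A²/I_B² = (495/96577)/(1375/193154) = 18/25

18/25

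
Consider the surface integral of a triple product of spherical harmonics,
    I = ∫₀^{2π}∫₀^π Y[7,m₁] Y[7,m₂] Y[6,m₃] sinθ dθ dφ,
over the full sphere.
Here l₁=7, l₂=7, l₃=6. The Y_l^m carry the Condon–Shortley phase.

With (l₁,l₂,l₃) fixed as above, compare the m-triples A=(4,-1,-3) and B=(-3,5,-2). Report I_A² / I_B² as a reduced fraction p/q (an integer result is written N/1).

l's match ⇒ only the (l;m) 3-j factors differ between A and B.
A: triangle coeff Δ(7,7,6) = 1/2444321880; Σ_t [0,3]: t=0:+1/1045094400 t=1:−1/29030400 t=2:+1/8294400 t=3:−1/18662400 = 1/29859840; (3j)²=175/25194 [(7 7 6; 4 -1 -3)], sign=-1
B: triangle coeff Δ(7,7,6) = 1/2444321880; Σ_t [6,8]: t=6:+1/49766400 t=7:−1/21772800 t=8:+1/92897280 = -1/66355200; (3j)²=63/8398 [(7 7 6; -3 5 -2)], sign=-1
I_A²/I_B² = (175/25194)/(63/8398) = 25/27

25/27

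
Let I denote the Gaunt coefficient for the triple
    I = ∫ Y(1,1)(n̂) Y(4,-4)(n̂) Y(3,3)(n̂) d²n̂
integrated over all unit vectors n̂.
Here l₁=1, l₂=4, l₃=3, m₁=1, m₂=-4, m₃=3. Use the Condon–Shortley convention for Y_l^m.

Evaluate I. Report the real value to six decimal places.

m-sum 0 ✓  L=8 even ✓  3≤3≤5 ✓
Π(2lᵢ+1) = 3×9×7 = 189
triangle coeff Δ(1,4,3) = 1/252
Σ_t [1,1]: t=1:−1/36 = -1/36
(3j)²=4/63 [(1 4 3; 0 0 0)], sign=+1
Σ_t [0,0]: t=0:+1/1440 = 1/1440
(3j)²=1/9 [(1 4 3; 1 -4 3)], sign=+1
⇒ 4πI² = 4/3
I = (+1)√(4/3/(4π)) = 0.32573501

0.325735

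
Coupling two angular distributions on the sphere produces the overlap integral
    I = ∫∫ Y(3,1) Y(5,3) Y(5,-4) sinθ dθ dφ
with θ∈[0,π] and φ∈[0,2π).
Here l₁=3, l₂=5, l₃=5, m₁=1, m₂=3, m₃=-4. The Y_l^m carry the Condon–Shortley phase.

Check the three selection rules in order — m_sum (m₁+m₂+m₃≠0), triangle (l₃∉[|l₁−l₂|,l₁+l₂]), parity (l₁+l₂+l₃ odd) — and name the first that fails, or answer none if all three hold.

parity

Σmᵢ = 0  ✓
l₃∈[|l₁−l₂|,l₁+l₂]=[2,8], have l₃=5  ✓
Σlᵢ = 13 ⇒ odd  ✗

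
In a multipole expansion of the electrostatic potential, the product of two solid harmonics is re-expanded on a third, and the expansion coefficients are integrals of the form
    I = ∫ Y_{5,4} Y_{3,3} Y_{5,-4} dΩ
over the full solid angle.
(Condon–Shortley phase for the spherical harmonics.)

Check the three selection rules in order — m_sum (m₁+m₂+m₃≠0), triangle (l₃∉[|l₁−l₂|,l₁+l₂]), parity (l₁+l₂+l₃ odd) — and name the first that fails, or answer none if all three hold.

azimuthal sum: 4 + 3 − 4 = 3  ✗
2 ≤ 5 ≤ 8 (triangle on l)
L = 5 + 3 + 5 = 13 (odd)

m_sum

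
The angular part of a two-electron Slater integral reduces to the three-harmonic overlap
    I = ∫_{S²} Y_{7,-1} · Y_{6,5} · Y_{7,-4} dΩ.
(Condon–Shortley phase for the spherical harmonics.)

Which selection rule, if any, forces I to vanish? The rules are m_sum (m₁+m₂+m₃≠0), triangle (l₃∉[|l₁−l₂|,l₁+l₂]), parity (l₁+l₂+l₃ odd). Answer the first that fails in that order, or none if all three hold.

none

Σmᵢ = 0  ✓
l₃∈[|l₁−l₂|,l₁+l₂]=[1,13], have l₃=7  ✓
Σlᵢ = 20 ⇒ even  ✓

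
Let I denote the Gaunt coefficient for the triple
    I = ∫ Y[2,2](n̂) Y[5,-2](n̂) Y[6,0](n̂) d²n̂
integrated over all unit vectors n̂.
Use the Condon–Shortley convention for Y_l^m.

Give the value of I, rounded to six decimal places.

l₁+l₂+l₃=13 is odd: 3j(l;000)=0 ⇒ I=0

0.000000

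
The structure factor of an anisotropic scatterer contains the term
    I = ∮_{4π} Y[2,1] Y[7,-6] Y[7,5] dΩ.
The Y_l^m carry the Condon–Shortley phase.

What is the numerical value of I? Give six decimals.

0.196071

Checks pass: Σm=0; 16 even; l₃=7∈[5,9].
(2·2+1)(2·7+1)(2·7+1) = 1125
Δ: 2! 2! 12! / 17! → 1/185640
sum: t=0:+1/2419200 t=1:−1/518400 t=2:+1/2419200 = -1/907200
3j²(2 7 7; 0 0 0) = Δ·Π!·Σ² = 56/3315  (sign +1)
sum: t=0:+1/79833600 t=1:−1/958003200 = 1/87091200
3j²(2 7 7; 1 -6 5) = Δ·Π!·Σ² = 121/4760  (sign +1)
combine: 4πI² = 1125·56/3315·121/4760 = 1815/3757
take √, sign +1: I = 0.19607074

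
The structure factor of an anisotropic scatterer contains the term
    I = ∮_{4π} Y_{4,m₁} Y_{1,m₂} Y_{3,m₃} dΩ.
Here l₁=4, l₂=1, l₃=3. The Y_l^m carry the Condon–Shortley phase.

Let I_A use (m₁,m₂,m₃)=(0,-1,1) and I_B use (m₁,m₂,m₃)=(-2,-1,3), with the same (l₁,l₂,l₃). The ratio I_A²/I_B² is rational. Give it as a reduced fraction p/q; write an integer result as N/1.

6/1

l's match ⇒ only the (l;m) 3-j factors differ between A and B.
A: triangle coeff Δ(4,1,3) = 1/252; Σ_t [0,0]: t=0:+1/96 = 1/96; (3j)²=1/42 [(4 1 3; 0 -1 1)], sign=+1
B: triangle coeff Δ(4,1,3) = 1/252; Σ_t [0,0]: t=0:+1/1440 = 1/1440; (3j)²=1/252 [(4 1 3; -2 -1 3)], sign=+1
I_A²/I_B² = (1/42)/(1/252) = 6/1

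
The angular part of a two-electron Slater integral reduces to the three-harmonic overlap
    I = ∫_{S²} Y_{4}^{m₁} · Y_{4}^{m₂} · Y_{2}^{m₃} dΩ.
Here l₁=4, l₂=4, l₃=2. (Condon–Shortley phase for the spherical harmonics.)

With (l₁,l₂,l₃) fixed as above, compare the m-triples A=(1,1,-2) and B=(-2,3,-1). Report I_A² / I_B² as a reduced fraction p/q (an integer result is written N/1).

8/7

Shared (l₁,l₂,l₃)=(4,4,2): N and (l;000)² cancel in I_A²/I_B².
A: Δ = 6!·2!·2!/11! = 1/13860; Racah Σ t=3..3: t=3:−1/144 = -1/144; ⇒ 3j(4 4 2; 1 1 -2)² = 10/231, sgn -1
B: Δ = 6!·2!·2!/11! = 1/13860; Racah Σ t=5..6: t=5:−1/240 t=6:+1/1440 = -1/288; ⇒ 3j(4 4 2; -2 3 -1)² = 5/132, sgn +1
I_A²/I_B² = (10/231)/(5/132) = 8/7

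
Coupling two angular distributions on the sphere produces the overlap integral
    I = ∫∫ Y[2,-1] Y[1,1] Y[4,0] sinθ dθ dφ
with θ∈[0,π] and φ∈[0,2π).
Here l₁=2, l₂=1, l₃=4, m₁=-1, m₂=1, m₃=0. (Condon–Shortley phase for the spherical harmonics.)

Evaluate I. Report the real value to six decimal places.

|2−1|≤4≤2+1 violated ⇒ I = 0

0.000000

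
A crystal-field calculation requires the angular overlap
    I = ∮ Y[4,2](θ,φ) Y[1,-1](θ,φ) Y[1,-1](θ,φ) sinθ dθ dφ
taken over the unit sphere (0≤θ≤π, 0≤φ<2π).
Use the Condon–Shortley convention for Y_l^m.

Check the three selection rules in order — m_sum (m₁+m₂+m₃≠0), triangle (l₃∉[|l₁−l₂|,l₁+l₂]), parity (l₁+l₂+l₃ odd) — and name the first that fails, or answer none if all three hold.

azimuthal sum: 2 − 1 − 1 = 0  ✓
3 ≤ 1 ≤ 5 (triangle on l)  ✗
L = 4 + 1 + 1 = 6 (even)

triangle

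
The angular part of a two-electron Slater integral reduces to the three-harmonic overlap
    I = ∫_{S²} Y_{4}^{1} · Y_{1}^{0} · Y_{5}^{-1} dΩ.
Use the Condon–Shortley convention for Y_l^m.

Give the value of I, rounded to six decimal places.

Rules hold: Σm=0, L=10 even, 3≤5≤5.
N = 9·3·11 = 297
Δ = 0!·8!·2!/11! = 1/495
Racah Σ t=0..0: t=0:+1/576 = 1/576
⇒ 3j(4 1 5; 0 0 0)² = 5/99, sgn -1
Racah Σ t=0..0: t=0:+1/720 = 1/720
⇒ 3j(4 1 5; 1 0 -1)² = 8/165, sgn +1
4πI² = N·(3j₀)²·(3jₘ)² = 8/11
I = -1·√(0.727273/4π) = -0.24057125

-0.240571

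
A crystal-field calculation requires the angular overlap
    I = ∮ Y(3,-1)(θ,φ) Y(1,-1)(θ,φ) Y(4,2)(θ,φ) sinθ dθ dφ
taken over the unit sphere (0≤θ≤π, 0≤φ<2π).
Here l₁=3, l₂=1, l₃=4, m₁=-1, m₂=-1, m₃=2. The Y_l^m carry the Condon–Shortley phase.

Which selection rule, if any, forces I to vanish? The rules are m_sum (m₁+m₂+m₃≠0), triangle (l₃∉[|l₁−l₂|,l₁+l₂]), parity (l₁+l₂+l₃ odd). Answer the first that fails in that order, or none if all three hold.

none

Σmᵢ = 0  ✓
l₃∈[|l₁−l₂|,l₁+l₂]=[2,4], have l₃=4  ✓
Σlᵢ = 8 ⇒ even  ✓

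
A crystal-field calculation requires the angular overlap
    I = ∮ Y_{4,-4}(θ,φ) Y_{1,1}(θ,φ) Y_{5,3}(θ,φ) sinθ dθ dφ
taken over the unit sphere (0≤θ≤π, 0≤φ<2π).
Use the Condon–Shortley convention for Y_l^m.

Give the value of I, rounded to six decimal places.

-0.049106

m-sum 0 ✓  L=10 even ✓  3≤5≤5 ✓
Π(2lᵢ+1) = 9×3×11 = 297
triangle coeff Δ(4,1,5) = 1/495
Σ_t [0,0]: t=0:+1/576 = 1/576
(3j)²=5/99 [(4 1 5; 0 0 0)], sign=-1
Σ_t [0,0]: t=0:+1/80640 = 1/80640
(3j)²=1/495 [(4 1 5; -4 1 3)], sign=+1
⇒ 4πI² = 1/33
I = (-1)√(1/33/(4π)) = -0.04910640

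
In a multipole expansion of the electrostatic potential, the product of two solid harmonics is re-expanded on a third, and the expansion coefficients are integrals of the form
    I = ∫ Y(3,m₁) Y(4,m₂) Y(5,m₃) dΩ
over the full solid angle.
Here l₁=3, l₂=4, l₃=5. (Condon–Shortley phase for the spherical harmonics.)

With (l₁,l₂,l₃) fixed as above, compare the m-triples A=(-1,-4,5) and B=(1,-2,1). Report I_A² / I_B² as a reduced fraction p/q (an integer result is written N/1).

l's match ⇒ only the (l;m) 3-j factors differ between A and B.
A: triangle coeff Δ(3,4,5) = 1/180180; Σ_t [0,0]: t=0:+1/34560 = 1/34560; (3j)²=14/429 [(3 4 5; -1 -4 5)], sign=+1
B: triangle coeff Δ(3,4,5) = 1/180180; Σ_t [0,2]: t=0:+1/384 t=1:−1/720 t=2:+1/34560 = 43/34560; (3j)²=1849/180180 [(3 4 5; 1 -2 1)], sign=+1
I_A²/I_B² = (14/429)/(1849/180180) = 5880/1849

5880/1849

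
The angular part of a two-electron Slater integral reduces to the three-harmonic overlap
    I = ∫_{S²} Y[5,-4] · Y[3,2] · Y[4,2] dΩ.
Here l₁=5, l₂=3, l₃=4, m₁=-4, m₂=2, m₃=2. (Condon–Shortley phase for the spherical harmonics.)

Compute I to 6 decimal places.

Rules hold: Σm=0, L=12 even, 2≤4≤8.
N = 11·7·9 = 693
Δ = 4!·6!·2!/13! = 1/180180
Racah Σ t=1..3: t=1:−1/576 t=2:+1/144 t=3:−1/576 = 1/288
⇒ 3j(5 3 4; 0 0 0)² = 20/1001, sgn +1
Racah Σ t=3..4: t=3:−1/8640 t=4:+1/2880 = 1/4320
⇒ 3j(5 3 4; -4 2 2)² = 8/429, sgn +1
4πI² = N·(3j₀)²·(3jₘ)² = 480/1859
I = +1·√(0.258203/4π) = 0.14334284

0.143343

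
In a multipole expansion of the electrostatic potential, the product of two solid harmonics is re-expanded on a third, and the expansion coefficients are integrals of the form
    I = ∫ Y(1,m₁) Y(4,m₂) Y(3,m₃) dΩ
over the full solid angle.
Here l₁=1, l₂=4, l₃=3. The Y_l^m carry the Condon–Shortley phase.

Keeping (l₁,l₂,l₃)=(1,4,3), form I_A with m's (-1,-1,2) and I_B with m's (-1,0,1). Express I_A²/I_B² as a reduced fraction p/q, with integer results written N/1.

Same 1,4,3: normalisation and zero-m 3j drop out of the ratio.
A: Δ: 2! 0! 6! / 9! → 1/252; sum: t=2:+1/240 = 1/240; 3j²(1 4 3; -1 -1 2) = Δ·Π!·Σ² = 1/84  (sign -1)
B: Δ: 2! 0! 6! / 9! → 1/252; sum: t=2:+1/96 = 1/96; 3j²(1 4 3; -1 0 1) = Δ·Π!·Σ² = 1/42  (sign +1)
I_A²/I_B² = (1/84)/(1/42) = 1/2

1/2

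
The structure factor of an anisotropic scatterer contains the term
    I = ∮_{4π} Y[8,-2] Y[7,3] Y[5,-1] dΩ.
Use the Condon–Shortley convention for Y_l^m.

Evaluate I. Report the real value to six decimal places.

-0.121945

Rules hold: Σm=0, L=20 even, 1≤5≤15.
N = 17·15·11 = 2805
Δ = 10!·6!·4!/21! = 1/814773960
Racah Σ t=3..7: t=3:−1/87091200 t=4:+1/4976640 t=5:−1/2073600 t=6:+1/4976640 t=7:−1/87091200 = -1/9676800
⇒ 3j(8 7 5; 0 0 0)² = 360/46189, sgn +1
Racah Σ t=6..10: t=6:+1/19906560 t=7:−1/6531840 t=8:+1/15482880 t=9:−1/261273600 t=10:+1/62705664000 = -377/8957952000
⇒ 3j(8 7 5; -2 3 -1)² = 10933/1279080, sgn -1
4πI² = N·(3j₀)²·(3jₘ)² = 12615/67507
I = -1·√(0.18687/4π) = -0.12194508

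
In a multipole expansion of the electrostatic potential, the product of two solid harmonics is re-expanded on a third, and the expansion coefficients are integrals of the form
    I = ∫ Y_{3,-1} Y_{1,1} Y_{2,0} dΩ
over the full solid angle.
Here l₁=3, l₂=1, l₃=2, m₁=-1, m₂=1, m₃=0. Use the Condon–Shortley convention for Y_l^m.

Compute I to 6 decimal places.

Rules hold: Σm=0, L=6 even, 2≤2≤4.
N = 7·3·5 = 105
Δ = 2!·4!·0!/7! = 1/105
Racah Σ t=1..1: t=1:−1/4 = -1/4
⇒ 3j(3 1 2; 0 0 0)² = 3/35, sgn -1
Racah Σ t=2..2: t=2:+1/8 = 1/8
⇒ 3j(3 1 2; -1 1 0)² = 2/35, sgn +1
4πI² = N·(3j₀)²·(3jₘ)² = 18/35
I = -1·√(0.514286/4π) = -0.20230066

-0.202301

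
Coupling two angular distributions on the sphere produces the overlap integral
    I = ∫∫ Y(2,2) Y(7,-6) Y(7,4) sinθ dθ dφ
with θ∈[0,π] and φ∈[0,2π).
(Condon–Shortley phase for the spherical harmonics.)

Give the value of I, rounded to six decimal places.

m-sum 0 ✓  L=16 even ✓  5≤7≤9 ✓
Π(2lᵢ+1) = 5×15×15 = 1125
triangle coeff Δ(2,7,7) = 1/185640
Σ_t [0,2]: t=0:+1/2419200 t=1:−1/518400 t=2:+1/2419200 = -1/907200
(3j)²=56/3315 [(2 7 7; 0 0 0)], sign=+1
Σ_t [0,0]: t=0:+1/159667200 = 1/159667200
(3j)²=9/1190 [(2 7 7; 2 -6 4)], sign=-1
⇒ 4πI² = 540/3757
I = (-1)√(540/3757/(4π)) = -0.10694768

-0.106948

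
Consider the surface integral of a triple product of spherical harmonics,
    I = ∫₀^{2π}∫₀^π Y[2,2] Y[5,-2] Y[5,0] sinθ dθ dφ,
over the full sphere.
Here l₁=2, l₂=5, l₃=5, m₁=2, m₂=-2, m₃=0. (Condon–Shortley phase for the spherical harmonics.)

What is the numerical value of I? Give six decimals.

m-sum 0 ✓  L=12 even ✓  3≤5≤7 ✓
Π(2lᵢ+1) = 5×11×11 = 605
triangle coeff Δ(2,5,5) = 1/38610
Σ_t [0,2]: t=0:+1/2880 t=1:−1/576 t=2:+1/2880 = -1/960
(3j)²=10/429 [(2 5 5; 0 0 0)], sign=+1
Σ_t [0,0]: t=0:+1/2880 = 1/2880
(3j)²=14/429 [(2 5 5; 2 -2 0)], sign=-1
⇒ 4πI² = 700/1521
I = (-1)√(700/1521/(4π)) = -0.19137248

-0.191372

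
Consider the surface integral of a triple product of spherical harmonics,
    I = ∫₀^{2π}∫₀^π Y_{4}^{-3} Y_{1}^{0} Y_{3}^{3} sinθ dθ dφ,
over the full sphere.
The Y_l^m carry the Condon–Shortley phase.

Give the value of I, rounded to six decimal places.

Checks pass: Σm=0; 8 even; l₃=3∈[3,5].
(2·4+1)(2·1+1)(2·3+1) = 189
Δ: 2! 6! 0! / 9! → 1/252
sum: t=1:−1/36 = -1/36
3j²(4 1 3; 0 0 0) = Δ·Π!·Σ² = 4/63  (sign +1)
sum: t=1:−1/720 = -1/720
3j²(4 1 3; -3 0 3) = Δ·Π!·Σ² = 1/36  (sign -1)
combine: 4πI² = 189·4/63·1/36 = 1/3
take √, sign -1: I = -0.16286750

-0.162868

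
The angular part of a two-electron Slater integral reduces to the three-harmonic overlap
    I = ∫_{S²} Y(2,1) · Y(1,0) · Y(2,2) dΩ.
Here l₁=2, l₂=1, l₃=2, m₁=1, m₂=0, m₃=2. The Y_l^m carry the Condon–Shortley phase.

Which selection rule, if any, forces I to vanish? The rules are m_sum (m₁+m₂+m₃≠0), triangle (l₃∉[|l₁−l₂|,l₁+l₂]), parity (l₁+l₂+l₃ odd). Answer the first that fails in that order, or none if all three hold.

m_sum

Σmᵢ = 3  ✗
l₃∈[|l₁−l₂|,l₁+l₂]=[1,3], have l₃=2
Σlᵢ = 5 ⇒ odd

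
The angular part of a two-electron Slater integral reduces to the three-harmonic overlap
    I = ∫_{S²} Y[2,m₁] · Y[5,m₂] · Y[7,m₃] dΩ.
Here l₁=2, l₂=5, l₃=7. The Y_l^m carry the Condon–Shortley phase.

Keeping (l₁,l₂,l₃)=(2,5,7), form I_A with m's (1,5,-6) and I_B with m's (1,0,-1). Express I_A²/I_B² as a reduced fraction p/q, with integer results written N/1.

143/168

Shared (l₁,l₂,l₃)=(2,5,7): N and (l;000)² cancel in I_A²/I_B².
A: Δ = 0!·4!·10!/15! = 1/15015; Racah Σ t=0..0: t=0:+1/21772800 = 1/21772800; ⇒ 3j(2 5 7; 1 5 -6)² = 2/105, sgn -1
B: Δ = 0!·4!·10!/15! = 1/15015; Racah Σ t=0..0: t=0:+1/86400 = 1/86400; ⇒ 3j(2 5 7; 1 0 -1)² = 16/715, sgn +1
I_A²/I_B² = (2/105)/(16/715) = 143/168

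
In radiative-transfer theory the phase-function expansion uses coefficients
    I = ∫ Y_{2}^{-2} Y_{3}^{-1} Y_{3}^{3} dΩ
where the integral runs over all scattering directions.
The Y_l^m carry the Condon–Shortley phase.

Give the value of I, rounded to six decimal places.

Checks pass: Σm=0; 8 even; l₃=3∈[1,5].
(2·2+1)(2·3+1)(2·3+1) = 245
Δ: 2! 2! 4! / 9! → 1/3780
sum: t=0:+1/24 t=1:−1/4 t=2:+1/24 = -1/6
3j²(2 3 3; 0 0 0) = Δ·Π!·Σ² = 4/105  (sign +1)
sum: t=2:+1/96 = 1/96
3j²(2 3 3; -2 -1 3) = Δ·Π!·Σ² = 1/42  (sign +1)
combine: 4πI² = 245·4/105·1/42 = 2/9
take √, sign +1: I = 0.13298076

0.132981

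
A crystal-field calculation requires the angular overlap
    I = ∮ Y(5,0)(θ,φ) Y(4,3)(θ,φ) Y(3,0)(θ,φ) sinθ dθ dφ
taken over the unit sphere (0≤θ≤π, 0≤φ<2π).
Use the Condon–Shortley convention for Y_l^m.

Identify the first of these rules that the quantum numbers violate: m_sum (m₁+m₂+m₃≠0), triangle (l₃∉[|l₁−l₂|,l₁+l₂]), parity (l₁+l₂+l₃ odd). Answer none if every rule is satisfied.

Σmᵢ = 3  ✗
l₃∈[|l₁−l₂|,l₁+l₂]=[1,9], have l₃=3
Σlᵢ = 12 ⇒ even

m_sum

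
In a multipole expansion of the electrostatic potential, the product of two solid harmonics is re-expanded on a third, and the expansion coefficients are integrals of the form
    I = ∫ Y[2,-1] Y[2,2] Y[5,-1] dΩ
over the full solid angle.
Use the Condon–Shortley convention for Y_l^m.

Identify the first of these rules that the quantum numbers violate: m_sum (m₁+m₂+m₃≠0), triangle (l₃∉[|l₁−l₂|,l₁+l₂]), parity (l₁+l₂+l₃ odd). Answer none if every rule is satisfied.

m₁+m₂+m₃ = -1 + 2 − 1 = 0  ✓
triangle: |2−2|=0 ≤ l₃=5 ≤ 2+2=4  ✗
parity: l₁+l₂+l₃ = 9 is odd

triangle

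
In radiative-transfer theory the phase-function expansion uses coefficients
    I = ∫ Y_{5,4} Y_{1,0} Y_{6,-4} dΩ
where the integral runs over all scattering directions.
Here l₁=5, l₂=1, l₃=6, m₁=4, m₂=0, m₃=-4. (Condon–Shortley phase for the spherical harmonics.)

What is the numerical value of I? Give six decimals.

0.182727

Rules hold: Σm=0, L=12 even, 4≤6≤6.
N = 11·3·13 = 429
Δ = 0!·10!·2!/13! = 1/858
Racah Σ t=0..0: t=0:+1/14400 = 1/14400
⇒ 3j(5 1 6; 0 0 0)² = 6/143, sgn +1
Racah Σ t=0..0: t=0:+1/362880 = 1/362880
⇒ 3j(5 1 6; 4 0 -4)² = 10/429, sgn +1
4πI² = N·(3j₀)²·(3jₘ)² = 60/143
I = +1·√(0.41958/4π) = 0.18272698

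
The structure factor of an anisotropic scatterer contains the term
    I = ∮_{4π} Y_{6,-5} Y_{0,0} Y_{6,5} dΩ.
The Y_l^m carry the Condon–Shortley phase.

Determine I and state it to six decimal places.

Checks pass: Σm=0; 12 even; l₃=6∈[6,6].
(2·6+1)(2·0+1)(2·6+1) = 169
Δ: 0! 12! 0! / 13! → 1/13
sum: t=0:+1/518400 = 1/518400
3j²(6 0 6; 0 0 0) = Δ·Π!·Σ² = 1/13  (sign +1)
sum: t=0:+1/39916800 = 1/39916800
3j²(6 0 6; -5 0 5) = Δ·Π!·Σ² = 1/13  (sign -1)
combine: 4πI² = 169·1/13·1/13 = 1/1
take √, sign -1: I = -0.28209479

-0.282095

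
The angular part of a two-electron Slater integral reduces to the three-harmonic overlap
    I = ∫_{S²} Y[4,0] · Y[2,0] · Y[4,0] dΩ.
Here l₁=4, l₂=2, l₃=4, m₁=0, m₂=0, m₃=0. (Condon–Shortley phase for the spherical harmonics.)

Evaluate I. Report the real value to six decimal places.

0.163840

Checks pass: Σm=0; 10 even; l₃=4∈[2,6].
(2·4+1)(2·2+1)(2·4+1) = 405
Δ: 2! 6! 2! / 11! → 1/13860
sum: t=0:+1/192 t=1:−1/36 t=2:+1/192 = -5/288
3j²(4 2 4; 0 0 0) = Δ·Π!·Σ² = 20/693  (sign -1)
(m-triple is (0,0,0) — same symbol as above.)
combine: 4πI² = 405·20/693·20/693 = 2000/5929
take √, sign +1: I = 0.16383977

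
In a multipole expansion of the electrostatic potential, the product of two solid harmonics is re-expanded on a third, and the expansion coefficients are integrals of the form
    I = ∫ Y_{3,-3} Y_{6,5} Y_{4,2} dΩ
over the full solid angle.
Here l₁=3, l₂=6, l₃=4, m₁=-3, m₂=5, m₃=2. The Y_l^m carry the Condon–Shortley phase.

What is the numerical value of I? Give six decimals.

Σmᵢ = 4 ≠ 0, so the φ-integral vanishes; I = 0

0.000000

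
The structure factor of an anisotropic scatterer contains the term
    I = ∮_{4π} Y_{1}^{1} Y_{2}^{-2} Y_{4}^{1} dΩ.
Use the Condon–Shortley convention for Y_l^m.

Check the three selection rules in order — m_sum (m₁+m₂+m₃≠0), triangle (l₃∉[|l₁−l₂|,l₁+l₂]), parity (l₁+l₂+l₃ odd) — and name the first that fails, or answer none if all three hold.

triangle

m₁+m₂+m₃ = 1 − 2 + 1 = 0  ✓
triangle: |1−2|=1 ≤ l₃=4 ≤ 1+2=3  ✗
parity: l₁+l₂+l₃ = 7 is odd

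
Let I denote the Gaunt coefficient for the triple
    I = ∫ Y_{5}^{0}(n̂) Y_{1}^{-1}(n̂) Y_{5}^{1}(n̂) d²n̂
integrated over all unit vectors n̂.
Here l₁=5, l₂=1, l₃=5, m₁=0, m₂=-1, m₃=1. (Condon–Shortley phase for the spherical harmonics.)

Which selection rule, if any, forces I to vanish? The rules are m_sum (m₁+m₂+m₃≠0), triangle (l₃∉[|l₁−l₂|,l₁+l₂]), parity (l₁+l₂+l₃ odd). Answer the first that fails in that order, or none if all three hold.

m₁+m₂+m₃ = 0 − 1 + 1 = 0  ✓
triangle: |5−1|=4 ≤ l₃=5 ≤ 5+1=6  ✓
parity: l₁+l₂+l₃ = 11 is odd  ✗

parity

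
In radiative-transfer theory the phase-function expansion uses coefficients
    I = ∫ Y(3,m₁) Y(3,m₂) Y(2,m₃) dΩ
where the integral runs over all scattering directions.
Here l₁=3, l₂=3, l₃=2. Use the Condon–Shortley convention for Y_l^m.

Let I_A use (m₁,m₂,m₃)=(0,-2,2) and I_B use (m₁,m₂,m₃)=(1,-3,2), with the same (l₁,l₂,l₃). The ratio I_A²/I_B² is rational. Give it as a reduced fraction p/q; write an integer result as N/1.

Shared (l₁,l₂,l₃)=(3,3,2): N and (l;000)² cancel in I_A²/I_B².
A: Δ = 4!·2!·2!/9! = 1/3780; Racah Σ t=1..1: t=1:−1/24 = -1/24; ⇒ 3j(3 3 2; 0 -2 2)² = 1/21, sgn -1
B: Δ = 4!·2!·2!/9! = 1/3780; Racah Σ t=0..0: t=0:+1/96 = 1/96; ⇒ 3j(3 3 2; 1 -3 2)² = 1/42, sgn +1
I_A²/I_B² = (1/21)/(1/42) = 2/1

2/1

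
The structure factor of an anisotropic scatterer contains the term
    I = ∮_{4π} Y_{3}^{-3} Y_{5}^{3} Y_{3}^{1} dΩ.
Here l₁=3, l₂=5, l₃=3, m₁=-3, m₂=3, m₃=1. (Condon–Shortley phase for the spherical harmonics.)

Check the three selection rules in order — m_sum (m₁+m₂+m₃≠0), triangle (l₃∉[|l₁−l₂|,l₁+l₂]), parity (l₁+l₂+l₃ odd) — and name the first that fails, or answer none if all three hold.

m_sum

Σmᵢ = 1  ✗
l₃∈[|l₁−l₂|,l₁+l₂]=[2,8], have l₃=3
Σlᵢ = 11 ⇒ odd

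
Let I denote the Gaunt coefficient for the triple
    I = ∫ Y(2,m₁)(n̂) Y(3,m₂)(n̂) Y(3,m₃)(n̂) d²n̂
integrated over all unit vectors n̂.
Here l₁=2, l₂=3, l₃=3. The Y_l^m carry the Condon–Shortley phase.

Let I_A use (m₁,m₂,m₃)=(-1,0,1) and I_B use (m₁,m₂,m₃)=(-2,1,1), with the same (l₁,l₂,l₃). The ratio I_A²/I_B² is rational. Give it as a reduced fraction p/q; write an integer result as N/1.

Shared (l₁,l₂,l₃)=(2,3,3): N and (l;000)² cancel in I_A²/I_B².
A: Δ = 2!·2!·4!/9! = 1/3780; Racah Σ t=1..2: t=1:−1/8 t=2:+1/12 = -1/24; ⇒ 3j(2 3 3; -1 0 1)² = 1/210, sgn -1
B: Δ = 2!·2!·4!/9! = 1/3780; Racah Σ t=2..2: t=2:+1/16 = 1/16; ⇒ 3j(2 3 3; -2 1 1)² = 2/35, sgn +1
I_A²/I_B² = (1/210)/(2/35) = 1/12

1/12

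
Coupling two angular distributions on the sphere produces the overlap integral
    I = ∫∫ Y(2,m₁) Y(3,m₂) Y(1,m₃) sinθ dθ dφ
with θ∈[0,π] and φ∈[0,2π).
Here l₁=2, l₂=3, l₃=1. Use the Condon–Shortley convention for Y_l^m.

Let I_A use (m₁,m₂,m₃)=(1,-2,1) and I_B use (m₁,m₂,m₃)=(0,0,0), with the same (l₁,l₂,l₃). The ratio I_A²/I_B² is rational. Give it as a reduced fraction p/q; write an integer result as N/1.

l's match ⇒ only the (l;m) 3-j factors differ between A and B.
A: triangle coeff Δ(2,3,1) = 1/105; Σ_t [1,1]: t=1:−1/12 = -1/12; (3j)²=2/21 [(2 3 1; 1 -2 1)], sign=-1
B: triangle coeff Δ(2,3,1) = 1/105; Σ_t [2,2]: t=2:+1/4 = 1/4; (3j)²=3/35 [(2 3 1; 0 0 0)], sign=-1
I_A²/I_B² = (2/21)/(3/35) = 10/9

10/9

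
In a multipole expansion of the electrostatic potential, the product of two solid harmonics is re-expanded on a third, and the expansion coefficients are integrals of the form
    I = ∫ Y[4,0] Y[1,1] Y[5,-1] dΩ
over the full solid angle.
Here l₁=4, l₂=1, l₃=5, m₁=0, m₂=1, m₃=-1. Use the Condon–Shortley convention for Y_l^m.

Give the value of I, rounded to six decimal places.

m-sum 0 ✓  L=10 even ✓  3≤5≤5 ✓
Π(2lᵢ+1) = 9×3×11 = 297
triangle coeff Δ(4,1,5) = 1/495
Σ_t [0,0]: t=0:+1/576 = 1/576
(3j)²=5/99 [(4 1 5; 0 0 0)], sign=-1
Σ_t [0,0]: t=0:+1/1152 = 1/1152
(3j)²=1/33 [(4 1 5; 0 1 -1)], sign=+1
⇒ 4πI² = 5/11
I = (-1)√(5/11/(4π)) = -0.19018827

-0.190188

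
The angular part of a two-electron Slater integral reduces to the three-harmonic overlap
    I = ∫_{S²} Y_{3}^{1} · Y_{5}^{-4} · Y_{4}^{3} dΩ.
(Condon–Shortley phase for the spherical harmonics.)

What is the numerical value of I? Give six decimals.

Rules hold: Σm=0, L=12 even, 2≤4≤8.
N = 7·11·9 = 693
Δ = 4!·2!·6!/13! = 1/180180
Racah Σ t=1..3: t=1:−1/576 t=2:+1/144 t=3:−1/576 = 1/288
⇒ 3j(3 5 4; 0 0 0)² = 20/1001, sgn +1
Racah Σ t=0..1: t=0:+1/5760 t=1:−1/4320 = -1/17280
⇒ 3j(3 5 4; 1 -4 3)² = 7/4290, sgn +1
4πI² = N·(3j₀)²·(3jₘ)² = 42/1859
I = +1·√(0.0225928/4π) = 0.04240138

0.042401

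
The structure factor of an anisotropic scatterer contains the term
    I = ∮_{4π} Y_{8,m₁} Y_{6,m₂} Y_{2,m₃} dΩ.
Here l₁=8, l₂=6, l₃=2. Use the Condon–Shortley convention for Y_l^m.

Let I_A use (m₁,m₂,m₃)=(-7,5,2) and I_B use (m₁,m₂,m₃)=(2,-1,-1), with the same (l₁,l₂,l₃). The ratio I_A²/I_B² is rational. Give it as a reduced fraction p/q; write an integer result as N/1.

l's match ⇒ only the (l;m) 3-j factors differ between A and B.
A: triangle coeff Δ(8,6,2) = 1/30940; Σ_t [11,11]: t=11:−1/958003200 = -1/958003200; (3j)²=3/68 [(8 6 2; -7 5 2)], sign=-1
B: triangle coeff Δ(8,6,2) = 1/30940; Σ_t [5,5]: t=5:−1/3628800 = -1/3628800; (3j)²=36/1547 [(8 6 2; 2 -1 -1)], sign=+1
I_A²/I_B² = (3/68)/(36/1547) = 91/48

91/48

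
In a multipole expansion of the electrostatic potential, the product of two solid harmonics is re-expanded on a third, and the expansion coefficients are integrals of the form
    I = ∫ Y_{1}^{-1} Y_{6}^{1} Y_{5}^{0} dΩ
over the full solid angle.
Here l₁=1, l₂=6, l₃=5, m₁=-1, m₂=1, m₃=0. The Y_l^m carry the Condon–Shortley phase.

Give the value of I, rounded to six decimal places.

Checks pass: Σm=0; 12 even; l₃=5∈[5,7].
(2·1+1)(2·6+1)(2·5+1) = 429
Δ: 2! 0! 10! / 13! → 1/858
sum: t=1:−1/14400 = -1/14400
3j²(1 6 5; 0 0 0) = Δ·Π!·Σ² = 6/143  (sign +1)
sum: t=2:+1/28800 = 1/28800
3j²(1 6 5; -1 1 0) = Δ·Π!·Σ² = 7/286  (sign -1)
combine: 4πI² = 429·6/143·7/286 = 63/143
take √, sign -1: I = -0.18723944

-0.187239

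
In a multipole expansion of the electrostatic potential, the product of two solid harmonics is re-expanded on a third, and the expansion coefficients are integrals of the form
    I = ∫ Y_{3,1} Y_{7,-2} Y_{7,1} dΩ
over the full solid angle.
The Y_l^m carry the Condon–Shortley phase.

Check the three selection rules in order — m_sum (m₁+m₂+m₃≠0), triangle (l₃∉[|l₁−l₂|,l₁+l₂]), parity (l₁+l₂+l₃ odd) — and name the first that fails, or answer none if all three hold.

parity

azimuthal sum: 1 − 2 + 1 = 0  ✓
4 ≤ 7 ≤ 10 (triangle on l)  ✓
L = 3 + 7 + 7 = 17 (odd)  ✗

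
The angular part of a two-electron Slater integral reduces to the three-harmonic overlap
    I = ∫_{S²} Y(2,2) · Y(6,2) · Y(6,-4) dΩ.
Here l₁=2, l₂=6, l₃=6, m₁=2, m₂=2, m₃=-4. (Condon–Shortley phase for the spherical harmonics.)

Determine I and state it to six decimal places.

Checks pass: Σm=0; 14 even; l₃=6∈[4,8].
(2·2+1)(2·6+1)(2·6+1) = 845
Δ: 2! 2! 10! / 15! → 1/90090
sum: t=0:+1/69120 t=1:−1/14400 t=2:+1/69120 = -7/172800
3j²(2 6 6; 0 0 0) = Δ·Π!·Σ² = 14/715  (sign -1)
sum: t=0:+1/322560 = 1/322560
3j²(2 6 6; 2 2 -4) = Δ·Π!·Σ² = 18/1001  (sign +1)
combine: 4πI² = 845·14/715·18/1001 = 36/121
take √, sign -1: I = -0.15386989

-0.153870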